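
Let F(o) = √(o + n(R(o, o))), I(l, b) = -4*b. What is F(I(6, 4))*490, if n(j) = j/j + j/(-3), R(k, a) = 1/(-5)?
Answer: 392*I*√210/3 ≈ 1893.5*I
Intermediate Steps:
R(k, a) = -⅕
n(j) = 1 - j/3 (n(j) = 1 + j*(-⅓) = 1 - j/3)
F(o) = √(16/15 + o) (F(o) = √(o + (1 - ⅓*(-⅕))) = √(o + (1 + 1/15)) = √(o + 16/15) = √(16/15 + o))
F(I(6, 4))*490 = (√(240 + 225*(-4*4))/15)*490 = (√(240 + 225*(-16))/15)*490 = (√(240 - 3600)/15)*490 = (√(-3360)/15)*490 = ((4*I*√210)/15)*490 = (4*I*√210/15)*490 = 392*I*√210/3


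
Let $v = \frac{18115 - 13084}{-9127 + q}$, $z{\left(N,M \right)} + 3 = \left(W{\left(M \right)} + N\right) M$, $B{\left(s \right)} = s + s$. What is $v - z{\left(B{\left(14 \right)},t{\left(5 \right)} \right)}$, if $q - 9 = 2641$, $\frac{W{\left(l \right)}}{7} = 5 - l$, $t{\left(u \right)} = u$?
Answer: $- \frac{297460}{2159} \approx -137.78$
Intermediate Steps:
$W{\left(l \right)} = 35 - 7 l$ ($W{\left(l \right)} = 7 \left(5 - l\right) = 35 - 7 l$)
$B{\left(s \right)} = 2 s$
$q = 2650$ ($q = 9 + 2641 = 2650$)
$z{\left(N,M \right)} = -3 + M \left(35 + N - 7 M\right)$ ($z{\left(N,M \right)} = -3 + \left(\left(35 - 7 M\right) + N\right) M = -3 + \left(35 + N - 7 M\right) M = -3 + M \left(35 + N - 7 M\right)$)
$v = - \frac{1677}{2159}$ ($v = \frac{18115 - 13084}{-9127 + 2650} = \frac{5031}{-6477} = 5031 \left(- \frac{1}{6477}\right) = - \frac{1677}{2159} \approx -0.77675$)
$v - z{\left(B{\left(14 \right)},t{\left(5 \right)} \right)} = - \frac{1677}{2159} - \left(-3 + 5 \cdot 2 \cdot 14 - 35 \left(-5 + 5\right)\right) = - \frac{1677}{2159} - \left(-3 + 5 \cdot 28 - 35 \cdot 0\right) = - \frac{1677}{2159} - \left(-3 + 140 + 0\right) = - \frac{1677}{2159} - 137 = - \frac{297460}{2159}$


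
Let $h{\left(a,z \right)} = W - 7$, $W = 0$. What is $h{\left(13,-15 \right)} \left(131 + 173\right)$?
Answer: $-2128$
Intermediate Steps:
$h{\left(a,z \right)} = -7$ ($h{\left(a,z \right)} = 0 - 7 = -7$)
$h{\left(13,-15 \right)} \left(131 + 173\right) = - 7 \left(131 + 173\right) = \left(-7\right) 304 = -2128$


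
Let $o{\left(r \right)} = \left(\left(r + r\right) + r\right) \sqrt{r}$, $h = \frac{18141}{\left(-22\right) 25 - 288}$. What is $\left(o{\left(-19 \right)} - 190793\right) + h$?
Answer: $- \frac{159902675}{838} - 57 i \sqrt{19} \approx -1.9081 \cdot 10^{5} - 248.46 i$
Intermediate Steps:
$h = - \frac{18141}{838}$ ($h = \frac{18141}{-550 - 288} = \frac{18141}{-838} = 18141 \left(- \frac{1}{838}\right) = - \frac{18141}{838} \approx -21.648$)
$o{\left(r \right)} = 3 r^{\frac{3}{2}}$ ($o{\left(r \right)} = \left(2 r + r\right) \sqrt{r} = 3 r \sqrt{r} = 3 r^{\frac{3}{2}}$)
$\left(o{\left(-19 \right)} - 190793\right) + h = \left(3 \left(-19\right)^{\frac{3}{2}} - 190793\right) - \frac{18141}{838} = \left(3 \left(- 19 i \sqrt{19}\right) - 190793\right) - \frac{18141}{838} = \left(- 57 i \sqrt{19} - 190793\right) - \frac{18141}{838} = \left(-190793 - 57 i \sqrt{19}\right) - \frac{18141}{838} = - \frac{159902675}{838} - 57 i \sqrt{19}$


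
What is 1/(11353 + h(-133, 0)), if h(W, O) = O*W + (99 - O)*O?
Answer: 1/11353 ≈ 8.8082e-5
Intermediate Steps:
h(W, O) = O*W + O*(99 - O)
1/(11353 + h(-133, 0)) = 1/(11353 + 0*(99 - 133 - 1*0)) = 1/(11353 + 0*(99 - 133 + 0)) = 1/(11353 + 0*(-34)) = 1/(11353 + 0) = 1/11353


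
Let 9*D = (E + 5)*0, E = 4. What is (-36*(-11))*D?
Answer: 0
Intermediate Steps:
D = 0 (D = ((4 + 5)*0)/9 = (9*0)/9 = (⅑)*0 = 0)
(-36*(-11))*D = -36*(-11)*0 = 396*0 = 0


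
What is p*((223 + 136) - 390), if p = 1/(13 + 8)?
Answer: -31/21 ≈ -1.4762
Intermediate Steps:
p = 1/21 ≈ 0.047619
p*((223 + 136) - 390) = ((223 + 136) - 390)/21 = (359 - 390)/21 = (1/21)*(-31) = -31/21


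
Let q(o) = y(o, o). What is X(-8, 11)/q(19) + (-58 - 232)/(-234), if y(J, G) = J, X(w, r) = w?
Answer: 1819/2223 ≈ 0.81826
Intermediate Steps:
q(o) = o
X(-8, 11)/q(19) + (-58 - 232)/(-234) = -8/19 + (-58 - 232)/(-234) = -8*1/19 - 290*(-1/234) = -8/19 + 145/117 = 1819/2223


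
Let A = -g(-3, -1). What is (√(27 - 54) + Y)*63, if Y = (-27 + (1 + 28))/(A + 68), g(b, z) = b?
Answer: 126/71 + 189*I*√3 ≈ 1.7746 + 327.36*I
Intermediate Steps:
A = 3 (A = -1*(-3) = 3)
Y = 2/71 (Y = (-27 + (1 + 28))/(3 + 68) = (-27 + 29)/71 = 2*(1/71) = 2/71 ≈ 0.028169)
(√(27 - 54) + Y)*63 = (√(27 - 54) + 2/71)*63 = (√(-27) + 2/71)*63 = (3*I*√3 + 2/71)*63 = (2/71 + 3*I*√3)*63 = 126/71 + 189*I*√3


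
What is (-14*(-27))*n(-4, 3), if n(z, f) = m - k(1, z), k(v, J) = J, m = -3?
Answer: 378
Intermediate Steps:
n(z, f) = -3 - z
(-14*(-27))*n(-4, 3) = (-14*(-27))*(-3 - 1*(-4)) = 378*(-3 + 4) = 378*1 = 378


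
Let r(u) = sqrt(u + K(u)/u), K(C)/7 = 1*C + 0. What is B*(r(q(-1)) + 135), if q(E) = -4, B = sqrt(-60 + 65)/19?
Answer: sqrt(5)*(135 + sqrt(3))/19 ≈ 16.092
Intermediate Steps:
B = sqrt(5)/19 (B = sqrt(5)*(1/19) = sqrt(5)/19 ≈ 0.11769)
K(C) = 7*C (K(C) = 7*(1*C + 0) = 7*(C + 0) = 7*C)
r(u) = sqrt(7 + u) (r(u) = sqrt(u + (7*u)/u) = sqrt(u + 7) = sqrt(7 + u))
B*(r(q(-1)) + 135) = (sqrt(5)/19)*(sqrt(7 - 4) + 135) = (sqrt(5)/19)*(sqrt(3) + 135) = (sqrt(5)/19)*(135 + sqrt(3)) = sqrt(5)*(135 + sqrt(3))/19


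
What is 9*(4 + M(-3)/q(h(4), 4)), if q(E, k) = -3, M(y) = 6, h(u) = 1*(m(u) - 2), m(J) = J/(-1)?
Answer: 18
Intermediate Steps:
m(J) = -J (m(J) = J*(-1) = -J)
h(u) = -2 - u (h(u) = 1*(-u - 2) = 1*(-2 - u) = -2 - u)
9*(4 + M(-3)/q(h(4), 4)) = 9*(4 + 6/(-3)) = 9*(4 + 6*(-1/3)) = 9*(4 - 2) = 9*2 = 18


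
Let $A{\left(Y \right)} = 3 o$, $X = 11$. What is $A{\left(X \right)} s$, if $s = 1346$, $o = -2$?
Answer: $-8076$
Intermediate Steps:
$A{\left(Y \right)} = -6$ ($A{\left(Y \right)} = 3 \left(-2\right) = -6$)
$A{\left(X \right)} s = \left(-6\right) 1346 = -8076$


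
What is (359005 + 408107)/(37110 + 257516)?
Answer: 383556/147313 ≈ 2.6037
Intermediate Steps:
(359005 + 408107)/(37110 + 257516) = 767112/294626 = 767112*(1/294626) = 383556/147313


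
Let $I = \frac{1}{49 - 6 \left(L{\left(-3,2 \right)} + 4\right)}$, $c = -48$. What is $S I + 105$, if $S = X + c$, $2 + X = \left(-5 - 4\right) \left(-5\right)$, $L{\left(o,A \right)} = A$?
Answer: $\frac{1360}{13} \approx 104.62$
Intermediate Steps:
$X = 43$ ($X = -2 + \left(-5 - 4\right) \left(-5\right) = -2 - -45 = -2 + 45 = 43$)
$S = -5$ ($S = 43 - 48 = -5$)
$I = \frac{1}{13}$ ($I = \frac{1}{49 - 6 \left(2 + 4\right)} = \frac{1}{49 - 36} = \frac{1}{13} \approx 0.076923$)
$S I + 105 = \left(-5\right) \frac{1}{13} + 105 = - \frac{5}{13} + 105 = \frac{1360}{13}$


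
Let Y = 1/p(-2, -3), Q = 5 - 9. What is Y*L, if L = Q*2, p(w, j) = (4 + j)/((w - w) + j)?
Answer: 24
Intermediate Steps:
Q = -4
p(w, j) = (4 + j)/j (p(w, j) = (4 + j)/(0 + j) = (4 + j)/j)
Y = -3 (Y = 1/((4 - 3)/(-3)) = 1/(-1/3*1) = 1/(-1/3) = -3)
L = -8 (L = -4*2 = -8)
Y*L = -3*(-8) = 24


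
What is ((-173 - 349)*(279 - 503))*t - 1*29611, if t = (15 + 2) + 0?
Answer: 1958165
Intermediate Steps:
t = 17 (t = 17 + 0 = 17)
((-173 - 349)*(279 - 503))*t - 1*29611 = ((-173 - 349)*(279 - 503))*17 - 1*29611 = -522*(-224)*17 - 29611 = 116928*17 - 29611 = 1987776 - 29611 = 1958165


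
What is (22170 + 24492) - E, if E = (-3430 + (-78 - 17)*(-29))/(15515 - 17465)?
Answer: 1213203/26 ≈ 46662.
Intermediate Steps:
E = 9/26 (E = (-3430 - 95*(-29))/(-1950) = (-3430 + 2755)*(-1/1950) = -675*(-1/1950) = 9/26 ≈ 0.34615)
(22170 + 24492) - E = (22170 + 24492) - 1*9/26 = 46662 - 9/26 = 1213203/26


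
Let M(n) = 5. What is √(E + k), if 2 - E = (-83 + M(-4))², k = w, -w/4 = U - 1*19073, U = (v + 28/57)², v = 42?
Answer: √204647954/57 ≈ 250.97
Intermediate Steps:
U = 5866084/3249 (U = (42 + 28/57)² = (2422/57)² = 5866084/3249 ≈ 1805.5)
w = 224408372/3249 (w = -4*(5866084/3249 - 1*19073) = -4*(5866084/3249 - 19073) = -4*(-56102093/3249) = 224408372/3249 ≈ 69070.)
k = 224408372/3249 ≈ 69070.
E = -6082 (E = 2 - (-83 + 5)² = 2 - 1*(-78)² = 2 - 1*6084 = 2 - 6084 = -6082)
√(E + k) = √(-6082 + 224408372/3249) = √(204647954/3249) = √204647954/57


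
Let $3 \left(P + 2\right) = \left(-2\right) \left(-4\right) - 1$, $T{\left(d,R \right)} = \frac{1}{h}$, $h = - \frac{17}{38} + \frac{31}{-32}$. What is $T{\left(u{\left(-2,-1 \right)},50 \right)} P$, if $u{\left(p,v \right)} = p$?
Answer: $- \frac{608}{2583} \approx -0.23539$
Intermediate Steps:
$h = - \frac{861}{608}$ ($h = \left(-17\right) \frac{1}{38} + 31 \left(- \frac{1}{32}\right) = - \frac{17}{38} - \frac{31}{32} = - \frac{861}{608} \approx -1.4161$)
$T{\left(d,R \right)} = - \frac{608}{861}$ ($T{\left(d,R \right)} = \frac{1}{- \frac{861}{608}} = - \frac{608}{861}$)
$P = \frac{1}{3}$ ($P = -2 + \frac{\left(-2\right) \left(-4\right) - 1}{3} = -2 + \frac{8 - 1}{3} = -2 + \frac{1}{3} \cdot 7 = -2 + \frac{7}{3} = \frac{1}{3} \approx 0.33333$)
$T{\left(u{\left(-2,-1 \right)},50 \right)} P = \left(- \frac{608}{861}\right) \frac{1}{3} = - \frac{608}{2583}$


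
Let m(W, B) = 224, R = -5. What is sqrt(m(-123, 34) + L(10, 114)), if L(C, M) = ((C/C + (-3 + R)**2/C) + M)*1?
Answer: sqrt(8635)/5 ≈ 18.585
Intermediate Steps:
L(C, M) = 1 + M + 64/C (L(C, M) = ((C/C + (-3 - 5)**2/C) + M)*1 = ((1 + (-8)**2/C) + M)*1 = ((1 + 64/C) + M)*1 = (1 + M + 64/C)*1 = 1 + M + 64/C)
sqrt(m(-123, 34) + L(10, 114)) = sqrt(224 + (1 + 114 + 64/10)) = sqrt(224 + (1 + 114 + 64*(1/10))) = sqrt(224 + (1 + 114 + 32/5)) = sqrt(224 + 607/5) = sqrt(1727/5) = sqrt(8635)/5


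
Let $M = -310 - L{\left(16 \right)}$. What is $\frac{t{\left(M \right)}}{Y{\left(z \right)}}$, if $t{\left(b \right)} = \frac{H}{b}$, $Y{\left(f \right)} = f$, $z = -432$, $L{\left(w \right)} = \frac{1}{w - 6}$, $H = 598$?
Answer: $\frac{1495}{334908} \approx 0.0044639$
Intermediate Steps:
$L{\left(w \right)} = \frac{1}{-6 + w}$
$M = - \frac{3101}{10}$ ($M = -310 - \frac{1}{-6 + 16} = -310 - \frac{1}{10} = - \frac{3101}{10} \approx -310.1$)
$t{\left(b \right)} = \frac{598}{b}$
$\frac{t{\left(M \right)}}{Y{\left(z \right)}} = \frac{598 \frac{1}{- \frac{3101}{10}}}{-432} = 598 \left(- \frac{10}{3101}\right) \left(- \frac{1}{432}\right) = \left(- \frac{5980}{3101}\right) \left(- \frac{1}{432}\right) = \frac{1495}{334908}$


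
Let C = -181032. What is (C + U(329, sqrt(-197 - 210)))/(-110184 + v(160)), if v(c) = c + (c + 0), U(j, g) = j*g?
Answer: 22629/13733 - 329*I*sqrt(407)/109864 ≈ 1.6478 - 0.060414*I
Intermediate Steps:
U(j, g) = g*j
v(c) = 2*c (v(c) = c + c = 2*c)
(C + U(329, sqrt(-197 - 210)))/(-110184 + v(160)) = (-181032 + sqrt(-197 - 210)*329)/(-110184 + 2*160) = (-181032 + sqrt(-407)*329)/(-110184 + 320) = (-181032 + (I*sqrt(407))*329)/(-109864) = (-181032 + 329*I*sqrt(407))*(-1/109864) = 22629/13733 - 329*I*sqrt(407)/109864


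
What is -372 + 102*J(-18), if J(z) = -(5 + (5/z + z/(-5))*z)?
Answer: 26088/5 ≈ 5217.6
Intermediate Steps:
J(z) = -5 - z*(5/z - z/5) (J(z) = -(5 + (5/z + z*(-⅕))*z) = -(5 + (5/z - z/5)*z) = -(5 + z*(5/z - z/5)) = -5 - z*(5/z - z/5))
-372 + 102*J(-18) = -372 + 102*(-10 + (⅕)*(-18)²) = -372 + 102*(-10 + (⅕)*324) = -372 + 102*(-10 + 324/5) = -372 + 102*(274/5) = -372 + 27948/5 = 26088/5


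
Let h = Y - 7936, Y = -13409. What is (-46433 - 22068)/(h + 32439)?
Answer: -68501/11094 ≈ -6.1746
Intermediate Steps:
h = -21345 (h = -13409 - 7936 = -21345)
(-46433 - 22068)/(h + 32439) = (-46433 - 22068)/(-21345 + 32439) = -68501/11094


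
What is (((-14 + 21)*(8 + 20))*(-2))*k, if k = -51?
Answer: 19992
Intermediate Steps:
(((-14 + 21)*(8 + 20))*(-2))*k = (((-14 + 21)*(8 + 20))*(-2))*(-51) = ((7*28)*(-2))*(-51) = (196*(-2))*(-51) = -392*(-51) = 19992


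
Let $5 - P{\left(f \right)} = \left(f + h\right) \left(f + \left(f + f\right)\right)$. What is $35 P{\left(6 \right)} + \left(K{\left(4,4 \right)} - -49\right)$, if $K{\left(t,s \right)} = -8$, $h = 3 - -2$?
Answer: $-6714$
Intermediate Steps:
$h = 5$ ($h = 3 + 2 = 5$)
$P{\left(f \right)} = 5 - 3 f \left(5 + f\right)$ ($P{\left(f \right)} = 5 - \left(f + 5\right) \left(f + \left(f + f\right)\right) = 5 - \left(5 + f\right) \left(f + 2 f\right) = 5 - \left(5 + f\right) 3 f = 5 - 3 f \left(5 + f\right)$)
$35 P{\left(6 \right)} + \left(K{\left(4,4 \right)} - -49\right) = 35 \left(5 - 90 - 3 \cdot 6^{2}\right) - -41 = 35 \left(5 - 90 - 108\right) + \left(-8 + 49\right) = 35 \left(5 - 90 - 108\right) + 41 = 35 \left(-193\right) + 41 = -6755 + 41 = -6714$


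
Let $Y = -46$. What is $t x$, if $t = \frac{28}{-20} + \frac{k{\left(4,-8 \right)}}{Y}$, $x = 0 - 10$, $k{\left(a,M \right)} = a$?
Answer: $\frac{342}{23} \approx 14.87$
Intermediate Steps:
$x = -10$ ($x = 0 - 10 = -10$)
$t = - \frac{171}{115}$ ($t = \frac{28}{-20} + \frac{4}{-46} = 28 \left(- \frac{1}{20}\right) + 4 \left(- \frac{1}{46}\right) = - \frac{7}{5} - \frac{2}{23} = - \frac{171}{115} \approx -1.487$)
$t x = \left(- \frac{171}{115}\right) \left(-10\right) = \frac{342}{23}$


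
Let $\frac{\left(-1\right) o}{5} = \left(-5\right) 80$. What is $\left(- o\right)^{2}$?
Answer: $4000000$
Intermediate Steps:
$o = 2000$ ($o = - 5 \left(\left(-5\right) 80\right) = \left(-5\right) \left(-400\right) = 2000$)
$\left(- o\right)^{2} = \left(\left(-1\right) 2000\right)^{2} = \left(-2000\right)^{2} = 4000000$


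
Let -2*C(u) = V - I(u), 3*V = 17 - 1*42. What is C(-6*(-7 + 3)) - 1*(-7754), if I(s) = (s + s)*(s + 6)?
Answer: 50869/6 ≈ 8478.2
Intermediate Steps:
V = -25/3 (V = (17 - 1*42)/3 = (17 - 42)/3 = (1/3)*(-25) = -25/3 ≈ -8.3333)
I(s) = 2*s*(6 + s) (I(s) = (2*s)*(6 + s) = 2*s*(6 + s))
C(u) = 25/6 + u*(6 + u) (C(u) = -(-25/3 - 2*u*(6 + u))/2 = 25/6 + u*(6 + u))
C(-6*(-7 + 3)) - 1*(-7754) = (25/6 + (-6*(-7 + 3))*(6 - 6*(-7 + 3))) - 1*(-7754) = (25/6 + (-6*(-4))*(6 - 6*(-4))) + 7754 = (25/6 + 24*(6 + 24)) + 7754 = (25/6 + 24*30) + 7754 = (25/6 + 720) + 7754 = 4345/6 + 7754 = 50869/6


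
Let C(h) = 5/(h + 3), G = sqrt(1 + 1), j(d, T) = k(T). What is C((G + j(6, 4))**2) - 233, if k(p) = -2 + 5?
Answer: -14411/62 - 15*sqrt(2)/62 ≈ -232.78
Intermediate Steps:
k(p) = 3
j(d, T) = 3
G = sqrt(2) ≈ 1.4142
C(h) = 5/(3 + h)
C((G + j(6, 4))**2) - 233 = 5/(3 + (sqrt(2) + 3)**2) - 233 = 5/(3 + (3 + sqrt(2))**2) - 233 = -233 + 5/(3 + (3 + sqrt(2))**2)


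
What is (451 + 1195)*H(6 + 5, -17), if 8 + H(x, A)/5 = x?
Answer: 24690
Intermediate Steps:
H(x, A) = -40 + 5*x
(451 + 1195)*H(6 + 5, -17) = (451 + 1195)*(-40 + 5*(6 + 5)) = 1646*(-40 + 5*11) = 1646*(-40 + 55) = 1646*15 = 24690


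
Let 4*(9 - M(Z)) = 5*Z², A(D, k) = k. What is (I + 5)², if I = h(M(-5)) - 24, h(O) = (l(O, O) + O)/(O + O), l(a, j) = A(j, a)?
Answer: 324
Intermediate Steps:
l(a, j) = a
M(Z) = 9 - 5*Z²/4
h(O) = 1 (h(O) = (O + O)/(O + O) = (2*O)/((2*O)) = (2*O)*(1/(2*O)) = 1)
I = -23 (I = 1 - 24 = -23)
(I + 5)² = (-23 + 5)² = (-18)² = 324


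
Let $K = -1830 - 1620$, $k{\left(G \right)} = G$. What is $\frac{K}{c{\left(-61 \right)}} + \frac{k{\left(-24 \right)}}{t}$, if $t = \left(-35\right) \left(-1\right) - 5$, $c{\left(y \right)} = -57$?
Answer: $\frac{5674}{95} \approx 59.726$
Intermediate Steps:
$K = -3450$ ($K = -1830 - 1620 = -3450$)
$t = 30$ ($t = 35 - 5 = 30$)
$\frac{K}{c{\left(-61 \right)}} + \frac{k{\left(-24 \right)}}{t} = - \frac{3450}{-57} - \frac{24}{30} = \left(-3450\right) \left(- \frac{1}{57}\right) - \frac{4}{5} = \frac{1150}{19} - \frac{4}{5} = \frac{5674}{95}$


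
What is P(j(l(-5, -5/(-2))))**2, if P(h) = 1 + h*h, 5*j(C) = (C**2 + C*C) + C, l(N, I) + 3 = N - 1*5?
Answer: 17859076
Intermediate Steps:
l(N, I) = -8 + N (l(N, I) = -3 + (N - 1*5) = -3 + (N - 5) = -3 + (-5 + N) = -8 + N)
j(C) = C/5 + 2*C**2/5 (j(C) = ((C**2 + C*C) + C)/5 = ((C**2 + C**2) + C)/5 = (2*C**2 + C)/5 = (C + 2*C**2)/5 = C/5 + 2*C**2/5)
P(h) = 1 + h**2
P(j(l(-5, -5/(-2))))**2 = (1 + ((-8 - 5)*(1 + 2*(-8 - 5))/5)**2)**2 = (1 + ((1/5)*(-13)*(1 + 2*(-13)))**2)**2 = (1 + ((1/5)*(-13)*(1 - 26))**2)**2 = (1 + ((1/5)*(-13)*(-25))**2)**2 = (1 + 65**2)**2 = (1 + 4225)**2 = 4226**2 = 17859076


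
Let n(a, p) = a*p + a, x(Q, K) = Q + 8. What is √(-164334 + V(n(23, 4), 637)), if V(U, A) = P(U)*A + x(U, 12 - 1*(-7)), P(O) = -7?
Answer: I*√168670 ≈ 410.69*I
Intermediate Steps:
x(Q, K) = 8 + Q
n(a, p) = a + a*p
V(U, A) = 8 + U - 7*A (V(U, A) = -7*A + (8 + U) = 8 + U - 7*A)
√(-164334 + V(n(23, 4), 637)) = √(-164334 + (8 + 23*(1 + 4) - 7*637)) = √(-164334 + (8 + 23*5 - 4459)) = √(-164334 + (8 + 115 - 4459)) = √(-164334 - 4336) = √(-168670) = I*√168670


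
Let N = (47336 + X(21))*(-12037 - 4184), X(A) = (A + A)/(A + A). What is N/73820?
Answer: -767853477/73820 ≈ -10402.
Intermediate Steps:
X(A) = 1 (X(A) = (2*A)/((2*A)) = (2*A)*(1/(2*A)) = 1)
N = -767853477 (N = (47336 + 1)*(-12037 - 4184) = 47337*(-16221) = -767853477)
N/73820 = -767853477/73820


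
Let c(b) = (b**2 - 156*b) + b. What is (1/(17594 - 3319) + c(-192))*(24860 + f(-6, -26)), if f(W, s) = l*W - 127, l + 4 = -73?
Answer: 4792379251439/2855 ≈ 1.6786e+9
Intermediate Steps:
l = -77 (l = -4 - 73 = -77)
c(b) = b**2 - 155*b
f(W, s) = -127 - 77*W (f(W, s) = -77*W - 127 = -127 - 77*W)
(1/(17594 - 3319) + c(-192))*(24860 + f(-6, -26)) = (1/(17594 - 3319) - 192*(-155 - 192))*(24860 + (-127 - 77*(-6))) = (1/14275 - 192*(-347))*(24860 + (-127 + 462)) = (1/14275 + 66624)*(24860 + 335) = (951057601/14275)*25195 = 4792379251439/2855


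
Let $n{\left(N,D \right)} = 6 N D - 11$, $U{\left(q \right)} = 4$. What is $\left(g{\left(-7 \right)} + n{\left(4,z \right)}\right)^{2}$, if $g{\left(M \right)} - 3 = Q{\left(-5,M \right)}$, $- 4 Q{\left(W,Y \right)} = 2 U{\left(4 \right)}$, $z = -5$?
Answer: $16900$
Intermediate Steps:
$n{\left(N,D \right)} = -11 + 6 D N$ ($n{\left(N,D \right)} = 6 D N - 11 = -11 + 6 D N$)
$Q{\left(W,Y \right)} = -2$ ($Q{\left(W,Y \right)} = - \frac{2 \cdot 4}{4} = \left(- \frac{1}{4}\right) 8 = -2$)
$g{\left(M \right)} = 1$ ($g{\left(M \right)} = 3 - 2 = 1$)
$\left(g{\left(-7 \right)} + n{\left(4,z \right)}\right)^{2} = \left(1 + \left(-11 + 6 \left(-5\right) 4\right)\right)^{2} = \left(1 - 131\right)^{2} = \left(-130\right)^{2} = 16900$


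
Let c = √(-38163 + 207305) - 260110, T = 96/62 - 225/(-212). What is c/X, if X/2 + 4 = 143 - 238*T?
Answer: 85472146/316843 - 1643*√169142/1584215 ≈ 269.34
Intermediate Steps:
T = 17151/6572 (T = 96*(1/62) - 225*(-1/212) = 48/31 + 225/212 = 17151/6572 ≈ 2.6097)
c = -260110 + √169142 (c = √169142 - 260110 = -260110 + √169142 ≈ -2.5970e+5)
X = -1584215/1643 (X = -8 + 2*(143 - 238*17151/6572) = -8 + 2*(143 - 2040969/3286) = -8 + 2*(-1571071/3286) = -8 - 1571071/1643 = -1584215/1643 ≈ -964.22)
c/X = (-260110 + √169142)/(-1584215/1643) = (-260110 + √169142)*(-1643/1584215) = 85472146/316843 - 1643*√169142/1584215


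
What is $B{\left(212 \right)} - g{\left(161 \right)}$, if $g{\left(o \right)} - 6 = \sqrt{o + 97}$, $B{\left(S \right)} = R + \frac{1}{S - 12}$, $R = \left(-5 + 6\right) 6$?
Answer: $\frac{1}{200} - \sqrt{258} \approx -16.057$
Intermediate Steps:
$R = 6$ ($R = 1 \cdot 6 = 6$)
$B{\left(S \right)} = 6 + \frac{1}{-12 + S}$ ($B{\left(S \right)} = 6 + \frac{1}{S - 12} = 6 + \frac{1}{-12 + S}$)
$g{\left(o \right)} = 6 + \sqrt{97 + o}$ ($g{\left(o \right)} = 6 + \sqrt{o + 97} = 6 + \sqrt{97 + o}$)
$B{\left(212 \right)} - g{\left(161 \right)} = \frac{-71 + 6 \cdot 212}{-12 + 212} - \left(6 + \sqrt{97 + 161}\right) = \frac{-71 + 1272}{200} - \left(6 + \sqrt{258}\right) = \frac{1}{200} \cdot 1201 - \left(6 + \sqrt{258}\right) = \frac{1201}{200} - \left(6 + \sqrt{258}\right) = \frac{1}{200} - \sqrt{258}$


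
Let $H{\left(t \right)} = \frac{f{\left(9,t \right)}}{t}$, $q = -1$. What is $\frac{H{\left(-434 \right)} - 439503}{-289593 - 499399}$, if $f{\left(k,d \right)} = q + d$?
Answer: $\frac{190743867}{342422528} \approx 0.55704$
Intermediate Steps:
$f{\left(k,d \right)} = -1 + d$
$H{\left(t \right)} = \frac{-1 + t}{t}$
$\frac{H{\left(-434 \right)} - 439503}{-289593 - 499399} = \frac{\frac{-1 - 434}{-434} - 439503}{-289593 - 499399} = \frac{\left(- \frac{1}{434}\right) \left(-435\right) - 439503}{-788992} = \left(\frac{435}{434} - 439503\right) \left(- \frac{1}{788992}\right) = \left(- \frac{190743867}{434}\right) \left(- \frac{1}{788992}\right) = \frac{190743867}{342422528}$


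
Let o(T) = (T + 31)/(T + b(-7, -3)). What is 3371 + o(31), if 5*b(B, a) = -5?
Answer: 50596/15 ≈ 3373.1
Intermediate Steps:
b(B, a) = -1 (b(B, a) = (⅕)*(-5) = -1)
o(T) = (31 + T)/(-1 + T) (o(T) = (T + 31)/(T - 1) = (31 + T)/(-1 + T))
3371 + o(31) = 3371 + (31 + 31)/(-1 + 31) = 3371 + 62/30 = 3371 + (1/30)*62 = 3371 + 31/15 = 50596/15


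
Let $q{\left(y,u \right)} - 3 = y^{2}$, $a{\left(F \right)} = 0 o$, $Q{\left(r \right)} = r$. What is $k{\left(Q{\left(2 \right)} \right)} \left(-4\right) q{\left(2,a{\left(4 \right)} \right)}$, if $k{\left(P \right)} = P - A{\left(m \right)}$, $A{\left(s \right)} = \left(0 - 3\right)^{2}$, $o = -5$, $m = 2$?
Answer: $196$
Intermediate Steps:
$A{\left(s \right)} = 9$ ($A{\left(s \right)} = \left(-3\right)^{2} = 9$)
$k{\left(P \right)} = -9 + P$ ($k{\left(P \right)} = P - 9 = -9 + P$)
$a{\left(F \right)} = 0$ ($a{\left(F \right)} = 0 \left(-5\right) = 0$)
$q{\left(y,u \right)} = 3 + y^{2}$
$k{\left(Q{\left(2 \right)} \right)} \left(-4\right) q{\left(2,a{\left(4 \right)} \right)} = \left(-9 + 2\right) \left(-4\right) \left(3 + 2^{2}\right) = \left(-7\right) \left(-4\right) \left(3 + 4\right) = 28 \cdot 7 = 196$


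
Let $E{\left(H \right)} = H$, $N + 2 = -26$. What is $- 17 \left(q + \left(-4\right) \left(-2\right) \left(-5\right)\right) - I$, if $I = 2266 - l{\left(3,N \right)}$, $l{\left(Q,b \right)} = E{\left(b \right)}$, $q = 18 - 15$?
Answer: $-1665$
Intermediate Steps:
$N = -28$ ($N = -2 - 26 = -28$)
$q = 3$ ($q = 18 - 15 = 3$)
$l{\left(Q,b \right)} = b$
$I = 2294$ ($I = 2266 - -28 = 2266 + 28 = 2294$)
$- 17 \left(q + \left(-4\right) \left(-2\right) \left(-5\right)\right) - I = - 17 \left(3 + \left(-4\right) \left(-2\right) \left(-5\right)\right) - 2294 = - 17 \left(3 + 8 \left(-5\right)\right) - 2294 = - 17 \left(3 - 40\right) - 2294 = \left(-17\right) \left(-37\right) - 2294 = 629 - 2294 = -1665$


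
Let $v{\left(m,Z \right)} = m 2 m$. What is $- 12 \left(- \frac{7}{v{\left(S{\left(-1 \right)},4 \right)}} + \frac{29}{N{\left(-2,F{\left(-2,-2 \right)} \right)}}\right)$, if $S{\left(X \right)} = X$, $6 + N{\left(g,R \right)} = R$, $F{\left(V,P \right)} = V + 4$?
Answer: $129$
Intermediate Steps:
$F{\left(V,P \right)} = 4 + V$
$N{\left(g,R \right)} = -6 + R$
$v{\left(m,Z \right)} = 2 m^{2}$ ($v{\left(m,Z \right)} = 2 m m = 2 m^{2}$)
$- 12 \left(- \frac{7}{v{\left(S{\left(-1 \right)},4 \right)}} + \frac{29}{N{\left(-2,F{\left(-2,-2 \right)} \right)}}\right) = - 12 \left(- \frac{7}{2 \left(-1\right)^{2}} + \frac{29}{-6 + \left(4 - 2\right)}\right) = - 12 \left(- \frac{7}{2 \cdot 1} + \frac{29}{-6 + 2}\right) = - 12 \left(- \frac{7}{2} + \frac{29}{-4}\right) = - 12 \left(\left(-7\right) \frac{1}{2} + 29 \left(- \frac{1}{4}\right)\right) = - 12 \left(- \frac{7}{2} - \frac{29}{4}\right) = \left(-12\right) \left(- \frac{43}{4}\right) = 129$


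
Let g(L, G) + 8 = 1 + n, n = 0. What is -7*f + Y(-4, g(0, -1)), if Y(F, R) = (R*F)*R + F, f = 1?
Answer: -207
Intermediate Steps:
g(L, G) = -7 (g(L, G) = -8 + (1 + 0) = -8 + 1 = -7)
Y(F, R) = F + F*R² (Y(F, R) = (F*R)*R + F = F*R² + F = F + F*R²)
-7*f + Y(-4, g(0, -1)) = -7*1 - 4*(1 + (-7)²) = -7 - 4*(1 + 49) = -7 - 4*50 = -7 - 200 = -207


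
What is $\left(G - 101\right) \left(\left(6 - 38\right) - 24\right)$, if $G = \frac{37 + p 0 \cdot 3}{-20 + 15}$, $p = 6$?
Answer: $\frac{30352}{5} \approx 6070.4$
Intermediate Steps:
$G = - \frac{37}{5}$ ($G = \frac{37 + 6 \cdot 0 \cdot 3}{-20 + 15} = \frac{37 + 0 \cdot 3}{-5} = \left(37 + 0\right) \left(- \frac{1}{5}\right) = 37 \left(- \frac{1}{5}\right) = - \frac{37}{5} \approx -7.4$)
$\left(G - 101\right) \left(\left(6 - 38\right) - 24\right) = \left(- \frac{37}{5} - 101\right) \left(\left(6 - 38\right) - 24\right) = - \frac{542 \left(-32 - 24\right)}{5} = \left(- \frac{542}{5}\right) \left(-56\right) = \frac{30352}{5}$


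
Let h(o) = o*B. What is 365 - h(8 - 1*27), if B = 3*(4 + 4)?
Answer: 821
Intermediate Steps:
B = 24 (B = 3*8 = 24)
h(o) = 24*o (h(o) = o*24 = 24*o)
365 - h(8 - 1*27) = 365 - 24*(8 - 1*27) = 365 - 24*(8 - 27) = 365 - 24*(-19) = 365 - 1*(-456) = 365 + 456 = 821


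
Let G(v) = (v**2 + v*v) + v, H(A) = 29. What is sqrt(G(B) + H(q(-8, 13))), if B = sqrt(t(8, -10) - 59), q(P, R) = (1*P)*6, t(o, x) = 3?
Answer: sqrt(-83 + 2*I*sqrt(14)) ≈ 0.41028 + 9.1197*I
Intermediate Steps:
q(P, R) = 6*P (q(P, R) = P*6 = 6*P)
B = 2*I*sqrt(14) (B = sqrt(3 - 59) = sqrt(-56) = 2*I*sqrt(14) ≈ 7.4833*I)
G(v) = v + 2*v**2 (G(v) = (v**2 + v**2) + v = 2*v**2 + v = v + 2*v**2)
sqrt(G(B) + H(q(-8, 13))) = sqrt((2*I*sqrt(14))*(1 + 2*(2*I*sqrt(14))) + 29) = sqrt((2*I*sqrt(14))*(1 + 4*I*sqrt(14)) + 29) = sqrt(2*I*sqrt(14)*(1 + 4*I*sqrt(14)) + 29) = sqrt(29 + 2*I*sqrt(14)*(1 + 4*I*sqrt(14)))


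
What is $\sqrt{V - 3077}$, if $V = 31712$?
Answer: $\sqrt{28635} \approx 169.22$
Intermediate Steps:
$\sqrt{V - 3077} = \sqrt{31712 - 3077} = \sqrt{28635}$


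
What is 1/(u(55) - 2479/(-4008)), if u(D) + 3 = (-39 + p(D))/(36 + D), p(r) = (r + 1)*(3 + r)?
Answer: 364728/11993077 ≈ 0.030412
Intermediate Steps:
p(r) = (1 + r)*(3 + r)
u(D) = -3 + (-36 + D² + 4*D)/(36 + D) (u(D) = -3 + (-39 + (3 + D² + 4*D))/(36 + D) = -3 + (-36 + D² + 4*D)/(36 + D))
1/(u(55) - 2479/(-4008)) = 1/((-144 + 55 + 55²)/(36 + 55) - 2479/(-4008)) = 1/((-144 + 55 + 3025)/91 - 2479*(-1/4008)) = 1/((1/91)*2936 + 2479/4008) = 1/(2936/91 + 2479/4008) = 1/(11993077/364728) = 364728/11993077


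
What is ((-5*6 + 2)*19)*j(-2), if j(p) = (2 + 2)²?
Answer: -8512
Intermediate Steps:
j(p) = 16 (j(p) = 4² = 16)
((-5*6 + 2)*19)*j(-2) = ((-5*6 + 2)*19)*16 = ((-30 + 2)*19)*16 = -28*19*16 = -532*16 = -8512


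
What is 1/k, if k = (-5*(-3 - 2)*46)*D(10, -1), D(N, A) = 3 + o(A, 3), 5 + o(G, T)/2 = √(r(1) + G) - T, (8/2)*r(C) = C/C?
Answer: -13/197800 - I*√3/197800 ≈ -6.5723e-5 - 8.7566e-6*I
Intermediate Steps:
r(C) = ¼ (r(C) = (C/C)/4 = (¼)*1 = ¼)
o(G, T) = -10 - 2*T + 2*√(¼ + G) (o(G, T) = -10 + 2*(√(¼ + G) - T) = -10 + (-2*T + 2*√(¼ + G)) = -10 - 2*T + 2*√(¼ + G))
D(N, A) = -13 + √(1 + 4*A) (D(N, A) = 3 + (-10 + √(1 + 4*A) - 2*3) = 3 + (-10 + √(1 + 4*A) - 6) = 3 + (-16 + √(1 + 4*A)) = -13 + √(1 + 4*A))
k = -14950 + 1150*I*√3 (k = (-5*(-3 - 2)*46)*(-13 + √(1 + 4*(-1))) = (-5*(-5)*46)*(-13 + √(1 - 4)) = (25*46)*(-13 + √(-3)) = 1150*(-13 + I*√3) = -14950 + 1150*I*√3 ≈ -14950.0 + 1991.9*I)
1/k = 1/(-14950 + 1150*I*√3)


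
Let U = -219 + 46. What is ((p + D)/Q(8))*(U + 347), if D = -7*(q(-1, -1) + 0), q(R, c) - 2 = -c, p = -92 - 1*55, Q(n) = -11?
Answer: 29232/11 ≈ 2657.5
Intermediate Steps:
p = -147 (p = -92 - 55 = -147)
U = -173
q(R, c) = 2 - c
D = -21 (D = -7*((2 - 1*(-1)) + 0) = -7*((2 + 1) + 0) = -7*(3 + 0) = -7*3 = -21)
((p + D)/Q(8))*(U + 347) = ((-147 - 21)/(-11))*(-173 + 347) = -168*(-1/11)*174 = (168/11)*174 = 29232/11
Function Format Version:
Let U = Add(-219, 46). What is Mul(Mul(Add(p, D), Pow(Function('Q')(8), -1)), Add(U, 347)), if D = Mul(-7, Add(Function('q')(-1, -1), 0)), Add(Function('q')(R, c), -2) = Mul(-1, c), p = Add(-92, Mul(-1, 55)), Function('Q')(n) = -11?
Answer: Rational(29232, 11) ≈ 2657.5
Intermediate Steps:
p = -147 (p = Add(-92, -55) = -147)
U = -173
Function('q')(R, c) = Add(2, Mul(-1, c))
D = -21 (D = Mul(-7, Add(Add(2, Mul(-1, -1)), 0)) = Mul(-7, Add(Add(2, 1), 0)) = Mul(-7, Add(3, 0)) = Mul(-7, 3) = -21)
Mul(Mul(Add(p, D), Pow(Function('Q')(8), -1)), Add(U, 347)) = Mul(Mul(Add(-147, -21), Pow(-11, -1)), Add(-173, 347)) = Mul(Mul(-168, Rational(-1, 11)), 174) = Mul(Rational(168, 11), 174) = Rational(29232, 11)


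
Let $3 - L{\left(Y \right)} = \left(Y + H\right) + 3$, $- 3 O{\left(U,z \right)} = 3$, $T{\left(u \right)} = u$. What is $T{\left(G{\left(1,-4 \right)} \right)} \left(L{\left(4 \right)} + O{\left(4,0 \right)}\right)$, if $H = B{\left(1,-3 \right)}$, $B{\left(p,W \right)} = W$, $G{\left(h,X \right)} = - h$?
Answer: $2$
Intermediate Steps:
$H = -3$
$O{\left(U,z \right)} = -1$ ($O{\left(U,z \right)} = \left(- \frac{1}{3}\right) 3 = -1$)
$L{\left(Y \right)} = 3 - Y$ ($L{\left(Y \right)} = 3 - \left(\left(Y - 3\right) + 3\right) = 3 - \left(\left(-3 + Y\right) + 3\right) = 3 - Y$)
$T{\left(G{\left(1,-4 \right)} \right)} \left(L{\left(4 \right)} + O{\left(4,0 \right)}\right) = \left(-1\right) 1 \left(\left(3 - 4\right) - 1\right) = - (\left(3 - 4\right) - 1) = - (-1 - 1) = \left(-1\right) \left(-2\right) = 2$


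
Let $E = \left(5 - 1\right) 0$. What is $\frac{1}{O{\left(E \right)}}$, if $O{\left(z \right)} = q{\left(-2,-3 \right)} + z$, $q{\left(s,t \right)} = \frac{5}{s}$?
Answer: $- \frac{2}{5} \approx -0.4$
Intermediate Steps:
$E = 0$ ($E = 4 \cdot 0 = 0$)
$O{\left(z \right)} = - \frac{5}{2} + z$ ($O{\left(z \right)} = \frac{5}{-2} + z = 5 \left(- \frac{1}{2}\right) + z = - \frac{5}{2} + z$)
$\frac{1}{O{\left(E \right)}} = \frac{1}{- \frac{5}{2} + 0} = \frac{1}{- \frac{5}{2}} = - \frac{2}{5}$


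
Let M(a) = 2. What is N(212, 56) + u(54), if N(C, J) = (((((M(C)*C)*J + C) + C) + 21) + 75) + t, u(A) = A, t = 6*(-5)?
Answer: 24288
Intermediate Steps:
t = -30
N(C, J) = 66 + 2*C + 2*C*J (N(C, J) = (((((2*C)*J + C) + C) + 21) + 75) - 30 = ((((2*C*J + C) + C) + 21) + 75) - 30 = ((((C + 2*C*J) + C) + 21) + 75) - 30 = (((2*C + 2*C*J) + 21) + 75) - 30 = ((21 + 2*C + 2*C*J) + 75) - 30 = (96 + 2*C + 2*C*J) - 30 = 66 + 2*C + 2*C*J)
N(212, 56) + u(54) = (66 + 2*212 + 2*212*56) + 54 = (66 + 424 + 23744) + 54 = 24234 + 54 = 24288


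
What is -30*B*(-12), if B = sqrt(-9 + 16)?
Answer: 360*sqrt(7) ≈ 952.47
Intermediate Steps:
B = sqrt(7) ≈ 2.6458
-30*B*(-12) = -30*sqrt(7)*(-12) = 360*sqrt(7)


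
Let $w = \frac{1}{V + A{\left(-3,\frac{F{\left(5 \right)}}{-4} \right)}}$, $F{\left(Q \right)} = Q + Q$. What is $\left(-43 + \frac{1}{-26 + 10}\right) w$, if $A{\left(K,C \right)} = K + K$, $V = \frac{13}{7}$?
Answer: $\frac{4823}{464} \approx 10.394$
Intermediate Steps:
$F{\left(Q \right)} = 2 Q$
$V = \frac{13}{7}$ ($V = 13 \cdot \frac{1}{7} = \frac{13}{7} \approx 1.8571$)
$A{\left(K,C \right)} = 2 K$
$w = - \frac{7}{29}$ ($w = \frac{1}{\frac{13}{7} + 2 \left(-3\right)} = \frac{1}{\frac{13}{7} - 6} = \frac{1}{- \frac{29}{7}} = - \frac{7}{29} \approx -0.24138$)
$\left(-43 + \frac{1}{-26 + 10}\right) w = \left(-43 + \frac{1}{-26 + 10}\right) \left(- \frac{7}{29}\right) = \left(-43 + \frac{1}{-16}\right) \left(- \frac{7}{29}\right) = \left(-43 - \frac{1}{16}\right) \left(- \frac{7}{29}\right) = \left(- \frac{689}{16}\right) \left(- \frac{7}{29}\right) = \frac{4823}{464}$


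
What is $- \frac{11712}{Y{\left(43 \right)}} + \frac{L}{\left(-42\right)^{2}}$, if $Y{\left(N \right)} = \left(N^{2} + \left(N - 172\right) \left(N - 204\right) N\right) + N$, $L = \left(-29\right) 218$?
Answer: $- \frac{2839295383}{789353838} \approx -3.597$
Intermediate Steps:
$L = -6322$
$Y{\left(N \right)} = N + N^{2} + N \left(-204 + N\right) \left(-172 + N\right)$ ($Y{\left(N \right)} = \left(N^{2} + \left(-172 + N\right) \left(-204 + N\right) N\right) + N = \left(N^{2} + \left(-204 + N\right) \left(-172 + N\right) N\right) + N = \left(N^{2} + N \left(-204 + N\right) \left(-172 + N\right)\right) + N = N + N^{2} + N \left(-204 + N\right) \left(-172 + N\right)$)
$- \frac{11712}{Y{\left(43 \right)}} + \frac{L}{\left(-42\right)^{2}} = - \frac{11712}{43 \left(35089 + 43^{2} - 16125\right)} - \frac{6322}{\left(-42\right)^{2}} = - \frac{11712}{43 \left(35089 + 1849 - 16125\right)} - \frac{6322}{1764} = - \frac{11712}{43 \cdot 20813} - \frac{3161}{882} = - \frac{11712}{894959} - \frac{3161}{882} = - \frac{2839295383}{789353838}$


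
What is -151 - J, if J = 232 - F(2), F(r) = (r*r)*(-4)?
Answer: -399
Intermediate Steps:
F(r) = -4*r² (F(r) = r²*(-4) = -4*r²)
J = 248 (J = 232 - (-4)*2² = 232 - (-4)*4 = 232 - 1*(-16) = 232 + 16 = 248)
-151 - J = -151 - 1*248 = -151 - 248 = -399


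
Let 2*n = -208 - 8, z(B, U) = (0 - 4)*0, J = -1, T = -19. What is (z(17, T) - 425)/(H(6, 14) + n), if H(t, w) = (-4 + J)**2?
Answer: 425/83 ≈ 5.1205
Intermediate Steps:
H(t, w) = 25 (H(t, w) = (-4 - 1)**2 = (-5)**2 = 25)
z(B, U) = 0 (z(B, U) = -4*0 = 0)
n = -108 (n = (-208 - 8)/2 = (1/2)*(-216) = -108)
(z(17, T) - 425)/(H(6, 14) + n) = (0 - 425)/(25 - 108) = -425/(-83) = -425*(-1/83) = 425/83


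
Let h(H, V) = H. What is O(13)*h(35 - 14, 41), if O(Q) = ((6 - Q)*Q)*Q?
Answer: -24843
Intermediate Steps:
O(Q) = Q**2*(6 - Q) (O(Q) = (Q*(6 - Q))*Q = Q**2*(6 - Q))
O(13)*h(35 - 14, 41) = (13**2*(6 - 1*13))*(35 - 14) = (169*(6 - 13))*21 = (169*(-7))*21 = -1183*21 = -24843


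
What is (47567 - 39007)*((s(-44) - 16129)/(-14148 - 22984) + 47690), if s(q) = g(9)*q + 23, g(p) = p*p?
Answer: 3789607765000/9283 ≈ 4.0823e+8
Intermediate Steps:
g(p) = p²
s(q) = 23 + 81*q (s(q) = 9²*q + 23 = 81*q + 23 = 23 + 81*q)
(47567 - 39007)*((s(-44) - 16129)/(-14148 - 22984) + 47690) = (47567 - 39007)*(((23 + 81*(-44)) - 16129)/(-14148 - 22984) + 47690) = 8560*(((23 - 3564) - 16129)/(-37132) + 47690) = 8560*((-3541 - 16129)*(-1/37132) + 47690) = 8560*(-19670*(-1/37132) + 47690) = 8560*(9835/18566 + 47690) = 8560*(885422375/18566) = 3789607765000/9283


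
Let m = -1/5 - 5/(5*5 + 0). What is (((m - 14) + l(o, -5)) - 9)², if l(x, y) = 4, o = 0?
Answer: 9409/25 ≈ 376.36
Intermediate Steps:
m = -⅖ (m = -1*⅕ - 5/(25 + 0) = -⅕ - 5/25 = -⅕ - 5*1/25 = -⅕ - ⅕ = -⅖ ≈ -0.40000)
(((m - 14) + l(o, -5)) - 9)² = (((-⅖ - 14) + 4) - 9)² = ((-72/5 + 4) - 9)² = (-52/5 - 9)² = (-97/5)² = 9409/25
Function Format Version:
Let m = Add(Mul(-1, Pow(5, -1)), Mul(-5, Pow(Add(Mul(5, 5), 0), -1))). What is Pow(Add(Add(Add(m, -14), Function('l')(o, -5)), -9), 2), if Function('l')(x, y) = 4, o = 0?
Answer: Rational(9409, 25) ≈ 376.36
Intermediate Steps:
m = Rational(-2, 5) (m = Add(Mul(-1, Rational(1, 5)), Mul(-5, Pow(Add(25, 0), -1))) = Add(Rational(-1, 5), Mul(-5, Pow(25, -1))) = Add(Rational(-1, 5), Mul(-5, Rational(1, 25))) = Add(Rational(-1, 5), Rational(-1, 5)) = Rational(-2, 5) ≈ -0.40000)
Pow(Add(Add(Add(m, -14), Function('l')(o, -5)), -9), 2) = Pow(Add(Add(Add(Rational(-2, 5), -14), 4), -9), 2) = Pow(Add(Add(Rational(-72, 5), 4), -9), 2) = Pow(Add(Rational(-52, 5), -9), 2) = Pow(Rational(-97, 5), 2) = Rational(9409, 25)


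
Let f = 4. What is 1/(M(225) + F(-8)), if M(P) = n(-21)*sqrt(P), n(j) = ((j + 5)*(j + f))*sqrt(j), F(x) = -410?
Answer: -41/34974250 - 204*I*sqrt(21)/17487125 ≈ -1.1723e-6 - 5.3459e-5*I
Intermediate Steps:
n(j) = sqrt(j)*(4 + j)*(5 + j) (n(j) = ((j + 5)*(j + 4))*sqrt(j) = ((5 + j)*(4 + j))*sqrt(j) = ((4 + j)*(5 + j))*sqrt(j) = sqrt(j)*(4 + j)*(5 + j))
M(P) = 272*I*sqrt(21)*sqrt(P) (M(P) = (sqrt(-21)*(20 + (-21)**2 + 9*(-21)))*sqrt(P) = ((I*sqrt(21))*(20 + 441 - 189))*sqrt(P) = ((I*sqrt(21))*272)*sqrt(P) = (272*I*sqrt(21))*sqrt(P) = 272*I*sqrt(21)*sqrt(P))
1/(M(225) + F(-8)) = 1/(272*I*sqrt(21)*sqrt(225) - 410) = 1/(272*I*sqrt(21)*15 - 410) = 1/(4080*I*sqrt(21) - 410) = 1/(-410 + 4080*I*sqrt(21))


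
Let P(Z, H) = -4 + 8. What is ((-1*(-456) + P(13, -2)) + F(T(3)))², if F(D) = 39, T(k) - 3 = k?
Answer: 249001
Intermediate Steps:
P(Z, H) = 4
T(k) = 3 + k
((-1*(-456) + P(13, -2)) + F(T(3)))² = ((-1*(-456) + 4) + 39)² = ((456 + 4) + 39)² = (460 + 39)² = 499² = 249001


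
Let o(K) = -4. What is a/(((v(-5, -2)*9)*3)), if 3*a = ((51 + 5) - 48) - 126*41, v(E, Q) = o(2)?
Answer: 2579/162 ≈ 15.920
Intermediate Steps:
v(E, Q) = -4
a = -5158/3 (a = (((51 + 5) - 48) - 126*41)/3 = ((56 - 48) - 5166)/3 = (8 - 5166)/3 = (1/3)*(-5158) = -5158/3 ≈ -1719.3)
a/(((v(-5, -2)*9)*3)) = -5158/(3*(-4*9*3)) = -5158/(3*((-36*3))) = -5158/3/(-108) = -5158/3*(-1/108) = 2579/162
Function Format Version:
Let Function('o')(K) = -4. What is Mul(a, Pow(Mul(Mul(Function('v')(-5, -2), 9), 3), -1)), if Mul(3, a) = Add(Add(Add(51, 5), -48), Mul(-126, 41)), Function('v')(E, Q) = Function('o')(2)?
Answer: Rational(2579, 162) ≈ 15.920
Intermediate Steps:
Function('v')(E, Q) = -4
a = Rational(-5158, 3) (a = Mul(Rational(1, 3), Add(Add(Add(51, 5), -48), Mul(-126, 41))) = Mul(Rational(1, 3), Add(Add(56, -48), -5166)) = Mul(Rational(1, 3), Add(8, -5166)) = Mul(Rational(1, 3), -5158) = Rational(-5158, 3) ≈ -1719.3)
Mul(a, Pow(Mul(Mul(Function('v')(-5, -2), 9), 3), -1)) = Mul(Rational(-5158, 3), Pow(Mul(Mul(-4, 9), 3), -1)) = Mul(Rational(-5158, 3), Pow(Mul(-36, 3), -1)) = Mul(Rational(-5158, 3), Pow(-108, -1)) = Mul(Rational(-5158, 3), Rational(-1, 108)) = Rational(2579, 162)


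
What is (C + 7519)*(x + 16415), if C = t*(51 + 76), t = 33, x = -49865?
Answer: -391699500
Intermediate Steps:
C = 4191 (C = 33*(51 + 76) = 33*127 = 4191)
(C + 7519)*(x + 16415) = (4191 + 7519)*(-49865 + 16415) = 11710*(-33450) = -391699500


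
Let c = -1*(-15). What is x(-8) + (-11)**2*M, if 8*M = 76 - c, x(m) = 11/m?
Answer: 3685/4 ≈ 921.25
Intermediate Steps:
c = 15
M = 61/8 (M = (76 - 1*15)/8 = (76 - 15)/8 = (1/8)*61 = 61/8 ≈ 7.6250)
x(-8) + (-11)**2*M = 11/(-8) + (-11)**2*(61/8) = 11*(-1/8) + 121*(61/8) = -11/8 + 7381/8 = 3685/4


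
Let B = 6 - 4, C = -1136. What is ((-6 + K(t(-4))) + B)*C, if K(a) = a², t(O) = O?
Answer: -13632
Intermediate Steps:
B = 2
((-6 + K(t(-4))) + B)*C = ((-6 + (-4)²) + 2)*(-1136) = ((-6 + 16) + 2)*(-1136) = (10 + 2)*(-1136) = 12*(-1136) = -13632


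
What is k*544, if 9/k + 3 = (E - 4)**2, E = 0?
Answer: 4896/13 ≈ 376.62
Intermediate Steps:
k = 9/13 (k = 9/(-3 + (0 - 4)**2) = 9/(-3 + (-4)**2) = 9/(-3 + 16) = 9/13 ≈ 0.69231)
k*544 = (9/13)*544 = 4896/13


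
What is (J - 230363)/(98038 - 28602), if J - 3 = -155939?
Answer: -386299/69436 ≈ -5.5634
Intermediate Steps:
J = -155936 (J = 3 - 155939 = -155936)
(J - 230363)/(98038 - 28602) = (-155936 - 230363)/(98038 - 28602) = -386299/69436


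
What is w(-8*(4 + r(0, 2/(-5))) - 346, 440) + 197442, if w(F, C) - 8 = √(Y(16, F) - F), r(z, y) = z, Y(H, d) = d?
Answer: 197450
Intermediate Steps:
w(F, C) = 8 (w(F, C) = 8 + √(F - F) = 8 + √0 = 8 + 0 = 8)
w(-8*(4 + r(0, 2/(-5))) - 346, 440) + 197442 = 8 + 197442 = 197450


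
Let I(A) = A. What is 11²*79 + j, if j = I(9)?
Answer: 9568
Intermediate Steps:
j = 9
11²*79 + j = 11²*79 + 9 = 121*79 + 9 = 9559 + 9 = 9568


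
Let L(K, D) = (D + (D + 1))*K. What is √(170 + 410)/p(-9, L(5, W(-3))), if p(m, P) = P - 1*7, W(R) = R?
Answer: -√145/16 ≈ -0.75260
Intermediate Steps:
L(K, D) = K*(1 + 2*D) (L(K, D) = (D + (1 + D))*K = (1 + 2*D)*K = K*(1 + 2*D))
p(m, P) = -7 + P (p(m, P) = P - 7 = -7 + P)
√(170 + 410)/p(-9, L(5, W(-3))) = √(170 + 410)/(-7 + 5*(1 + 2*(-3))) = √580/(-7 + 5*(1 - 6)) = (2*√145)/(-7 + 5*(-5)) = (2*√145)/(-7 - 25) = (2*√145)/(-32) = (2*√145)*(-1/32) = -√145/16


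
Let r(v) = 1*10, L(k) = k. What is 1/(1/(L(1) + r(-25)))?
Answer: 11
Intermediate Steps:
r(v) = 10
1/(1/(L(1) + r(-25))) = 1/(1/(1 + 10)) = 1/(1/11) = 11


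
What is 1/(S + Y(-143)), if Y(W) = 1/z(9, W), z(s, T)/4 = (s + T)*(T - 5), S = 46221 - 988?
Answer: 79328/3588243425 ≈ 2.2108e-5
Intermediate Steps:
S = 45233
z(s, T) = 4*(-5 + T)*(T + s) (z(s, T) = 4*((s + T)*(T - 5)) = 4*((T + s)*(-5 + T)) = 4*((-5 + T)*(T + s)) = 4*(-5 + T)*(T + s))
Y(W) = 1/(-180 + 4*W**2 + 16*W) (Y(W) = 1/(-20*W - 20*9 + 4*W**2 + 4*W*9) = 1/(-20*W - 180 + 4*W**2 + 36*W) = 1/(-180 + 4*W**2 + 16*W))
1/(S + Y(-143)) = 1/(45233 + 1/(4*(-45 + (-143)**2 + 4*(-143)))) = 1/(45233 + 1/(4*(-45 + 20449 - 572))) = 1/(45233 + (1/4)/19832) = 1/(45233 + (1/4)*(1/19832)) = 1/(45233 + 1/79328) = 1/(3588243425/79328) = 79328/3588243425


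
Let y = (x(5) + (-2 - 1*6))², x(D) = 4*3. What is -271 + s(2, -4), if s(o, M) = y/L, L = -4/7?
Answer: -299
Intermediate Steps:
x(D) = 12
L = -4/7 (L = -4*⅐ = -4/7 ≈ -0.57143)
y = 16 (y = (12 + (-2 - 1*6))² = (12 + (-2 - 6))² = (12 - 8)² = 4² = 16)
s(o, M) = -28 (s(o, M) = 16/(-4/7) = 16*(-7/4) = -28)
-271 + s(2, -4) = -271 - 28 = -299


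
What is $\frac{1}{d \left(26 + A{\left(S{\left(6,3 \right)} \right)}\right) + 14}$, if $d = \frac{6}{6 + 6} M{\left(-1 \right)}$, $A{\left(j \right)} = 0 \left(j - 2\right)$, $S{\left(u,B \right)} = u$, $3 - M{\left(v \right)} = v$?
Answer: $\frac{1}{66} \approx 0.015152$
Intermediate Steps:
$M{\left(v \right)} = 3 - v$
$A{\left(j \right)} = 0$ ($A{\left(j \right)} = 0 \left(-2 + j\right) = 0$)
$d = 2$ ($d = \frac{6}{6 + 6} \left(3 - -1\right) = \frac{6}{12} \left(3 + 1\right) = 6 \cdot \frac{1}{12} \cdot 4 = \frac{1}{2} \cdot 4 = 2$)
$\frac{1}{d \left(26 + A{\left(S{\left(6,3 \right)} \right)}\right) + 14} = \frac{1}{2 \left(26 + 0\right) + 14} = \frac{1}{2 \cdot 26 + 14} = \frac{1}{52 + 14} = \frac{1}{66}$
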